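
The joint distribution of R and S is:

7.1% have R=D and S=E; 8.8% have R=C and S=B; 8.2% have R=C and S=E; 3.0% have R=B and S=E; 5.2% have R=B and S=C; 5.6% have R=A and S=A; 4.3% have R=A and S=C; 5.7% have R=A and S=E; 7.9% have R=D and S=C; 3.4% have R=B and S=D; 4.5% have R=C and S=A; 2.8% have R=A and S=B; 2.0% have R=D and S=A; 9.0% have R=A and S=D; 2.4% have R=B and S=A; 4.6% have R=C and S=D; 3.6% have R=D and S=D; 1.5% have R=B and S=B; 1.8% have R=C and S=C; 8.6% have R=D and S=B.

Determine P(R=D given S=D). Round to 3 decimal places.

0.175

P(S=D) = 0.090 + 0.034 + 0.046 + 0.036 = 0.206.
P(R=D | S=D) = 0.036/0.206 = 0.175.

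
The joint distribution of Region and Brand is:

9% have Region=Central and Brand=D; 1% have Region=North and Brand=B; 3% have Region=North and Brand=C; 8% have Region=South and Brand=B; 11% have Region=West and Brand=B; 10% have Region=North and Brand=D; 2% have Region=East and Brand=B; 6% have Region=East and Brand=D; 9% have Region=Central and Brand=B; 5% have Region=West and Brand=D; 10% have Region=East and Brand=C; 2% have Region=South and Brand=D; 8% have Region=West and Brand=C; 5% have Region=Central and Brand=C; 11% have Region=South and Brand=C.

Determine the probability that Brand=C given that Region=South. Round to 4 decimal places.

0.5238

P(Region=South) = 0.08 + 0.11 + 0.02 = 0.21.
P(Brand=C | Region=South) = 0.11/0.21 = 0.5238.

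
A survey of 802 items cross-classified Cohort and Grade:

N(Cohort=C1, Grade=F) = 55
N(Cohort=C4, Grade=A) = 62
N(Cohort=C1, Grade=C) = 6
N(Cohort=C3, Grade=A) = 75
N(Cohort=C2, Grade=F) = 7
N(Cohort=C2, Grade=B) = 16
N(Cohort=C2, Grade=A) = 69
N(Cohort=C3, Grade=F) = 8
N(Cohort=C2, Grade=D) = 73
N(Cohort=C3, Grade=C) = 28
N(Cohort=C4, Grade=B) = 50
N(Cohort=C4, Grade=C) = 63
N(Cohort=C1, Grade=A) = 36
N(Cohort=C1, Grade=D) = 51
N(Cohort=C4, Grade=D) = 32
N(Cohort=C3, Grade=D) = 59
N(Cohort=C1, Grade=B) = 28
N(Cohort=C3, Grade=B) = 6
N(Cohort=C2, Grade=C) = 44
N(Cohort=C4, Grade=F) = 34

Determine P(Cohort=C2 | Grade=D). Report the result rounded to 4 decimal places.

Total with Grade=D: 51 + 73 + 59 + 32 = 215.
P(Cohort=C2 | Grade=D) = 73/215 = 0.3395.

0.3395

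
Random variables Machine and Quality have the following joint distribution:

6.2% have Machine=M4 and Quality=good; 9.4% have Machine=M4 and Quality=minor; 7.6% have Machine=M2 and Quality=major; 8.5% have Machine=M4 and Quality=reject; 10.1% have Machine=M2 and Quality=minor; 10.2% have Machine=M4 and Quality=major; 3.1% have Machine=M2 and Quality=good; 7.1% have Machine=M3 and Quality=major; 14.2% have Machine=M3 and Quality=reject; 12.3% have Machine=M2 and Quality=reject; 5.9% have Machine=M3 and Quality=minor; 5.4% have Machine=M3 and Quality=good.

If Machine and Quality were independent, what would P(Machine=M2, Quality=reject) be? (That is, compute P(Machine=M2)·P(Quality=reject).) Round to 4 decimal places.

0.1159

P(Machine=M2) = 0.031 + 0.101 + 0.076 + 0.123 = 0.331.
P(Quality=reject) = 0.123 + 0.142 + 0.085 = 0.350.
Product: 0.331 × 0.350 = 0.1159.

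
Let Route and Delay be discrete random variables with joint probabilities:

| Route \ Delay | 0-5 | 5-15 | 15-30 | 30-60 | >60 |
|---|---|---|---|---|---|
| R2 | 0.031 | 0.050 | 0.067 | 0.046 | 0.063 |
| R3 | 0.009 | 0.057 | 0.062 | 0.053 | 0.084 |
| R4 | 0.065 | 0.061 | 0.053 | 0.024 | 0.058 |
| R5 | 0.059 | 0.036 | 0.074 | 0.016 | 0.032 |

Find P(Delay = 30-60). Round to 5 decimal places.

0.13900

P(Delay=30-60) = 0.046 + 0.053 + 0.024 + 0.016 = 0.139.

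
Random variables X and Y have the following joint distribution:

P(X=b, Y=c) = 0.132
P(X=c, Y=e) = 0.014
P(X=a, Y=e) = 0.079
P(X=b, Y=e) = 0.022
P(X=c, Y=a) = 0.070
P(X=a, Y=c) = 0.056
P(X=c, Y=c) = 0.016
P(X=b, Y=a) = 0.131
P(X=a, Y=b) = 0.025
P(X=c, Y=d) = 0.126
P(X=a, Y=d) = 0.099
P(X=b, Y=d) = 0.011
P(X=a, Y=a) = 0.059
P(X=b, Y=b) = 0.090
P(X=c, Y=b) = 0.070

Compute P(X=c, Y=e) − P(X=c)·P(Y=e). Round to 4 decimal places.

-0.0200

P(X=c) = 0.070 + 0.070 + 0.016 + 0.126 + 0.014 = 0.296.
P(Y=e) = 0.079 + 0.022 + 0.014 = 0.115.
P(X=c, Y=e) − P(X=c)P(Y=e) = 0.014 − 0.296×0.115 = -0.0200.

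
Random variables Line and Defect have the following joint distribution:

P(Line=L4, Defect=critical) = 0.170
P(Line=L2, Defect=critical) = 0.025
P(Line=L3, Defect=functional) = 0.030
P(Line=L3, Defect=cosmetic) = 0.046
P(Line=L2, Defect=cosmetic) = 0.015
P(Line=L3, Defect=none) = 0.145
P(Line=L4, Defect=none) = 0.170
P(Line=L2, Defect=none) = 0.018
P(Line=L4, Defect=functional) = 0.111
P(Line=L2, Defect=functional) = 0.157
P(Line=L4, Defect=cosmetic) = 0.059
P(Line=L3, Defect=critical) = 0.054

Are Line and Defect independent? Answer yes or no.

P(Line=L2) = 0.215 and P(Defect=functional) = 0.298, so their product is 0.06407, but P(Line=L2, Defect=functional) = 0.157. Since these differ, Line and Defect are not independent.

no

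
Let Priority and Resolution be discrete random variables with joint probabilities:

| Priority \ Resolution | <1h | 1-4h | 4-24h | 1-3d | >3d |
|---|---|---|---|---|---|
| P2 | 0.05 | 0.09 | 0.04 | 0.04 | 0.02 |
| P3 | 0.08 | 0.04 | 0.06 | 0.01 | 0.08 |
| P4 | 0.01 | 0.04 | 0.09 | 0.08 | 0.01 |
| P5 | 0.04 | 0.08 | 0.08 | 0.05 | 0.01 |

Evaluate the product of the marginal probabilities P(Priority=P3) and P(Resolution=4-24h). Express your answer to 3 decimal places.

0.073

P(Priority=P3) = 0.08 + 0.04 + 0.06 + 0.01 + 0.08 = 0.27.
P(Resolution=4-24h) = 0.04 + 0.06 + 0.09 + 0.08 = 0.27.
Product: 0.27 × 0.27 = 0.073.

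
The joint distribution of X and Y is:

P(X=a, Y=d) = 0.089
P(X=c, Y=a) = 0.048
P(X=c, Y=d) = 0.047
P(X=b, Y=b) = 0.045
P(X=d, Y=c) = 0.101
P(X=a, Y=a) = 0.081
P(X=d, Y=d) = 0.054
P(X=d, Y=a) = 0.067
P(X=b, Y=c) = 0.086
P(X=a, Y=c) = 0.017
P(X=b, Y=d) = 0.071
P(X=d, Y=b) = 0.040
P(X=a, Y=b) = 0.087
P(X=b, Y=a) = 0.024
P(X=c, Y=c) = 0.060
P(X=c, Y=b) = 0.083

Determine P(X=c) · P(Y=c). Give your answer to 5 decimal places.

0.06283

P(X=c) = 0.048 + 0.083 + 0.060 + 0.047 = 0.238.
P(Y=c) = 0.017 + 0.086 + 0.060 + 0.101 = 0.264.
Product: 0.238 × 0.264 = 0.06283.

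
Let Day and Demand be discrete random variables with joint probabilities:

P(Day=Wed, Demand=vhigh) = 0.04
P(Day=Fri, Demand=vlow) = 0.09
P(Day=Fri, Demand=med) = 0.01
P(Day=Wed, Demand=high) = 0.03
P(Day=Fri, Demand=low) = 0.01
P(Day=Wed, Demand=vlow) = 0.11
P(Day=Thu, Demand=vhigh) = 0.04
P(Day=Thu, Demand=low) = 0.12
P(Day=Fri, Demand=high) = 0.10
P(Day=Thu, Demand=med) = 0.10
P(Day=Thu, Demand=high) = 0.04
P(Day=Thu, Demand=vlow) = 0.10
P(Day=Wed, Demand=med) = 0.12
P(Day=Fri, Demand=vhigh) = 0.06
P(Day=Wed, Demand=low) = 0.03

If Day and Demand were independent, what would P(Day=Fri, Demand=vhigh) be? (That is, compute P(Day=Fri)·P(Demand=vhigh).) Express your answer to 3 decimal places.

0.038

P(Day=Fri) = 0.09 + 0.01 + 0.01 + 0.10 + 0.06 = 0.27.
P(Demand=vhigh) = 0.04 + 0.04 + 0.06 = 0.14.
Product: 0.27 × 0.14 = 0.038.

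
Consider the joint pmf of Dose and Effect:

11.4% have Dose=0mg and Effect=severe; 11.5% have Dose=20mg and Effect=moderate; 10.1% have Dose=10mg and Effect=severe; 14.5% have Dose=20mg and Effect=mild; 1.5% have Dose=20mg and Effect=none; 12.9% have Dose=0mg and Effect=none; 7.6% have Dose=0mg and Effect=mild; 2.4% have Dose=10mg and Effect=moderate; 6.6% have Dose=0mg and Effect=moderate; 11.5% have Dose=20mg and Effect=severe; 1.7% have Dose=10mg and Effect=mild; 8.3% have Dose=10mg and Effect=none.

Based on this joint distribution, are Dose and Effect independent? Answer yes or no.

no

P(Dose=20mg) = 0.390 and P(Effect=none) = 0.227, so their product is 0.08853, but P(Dose=20mg, Effect=none) = 0.015. Since these differ, Dose and Effect are not independent.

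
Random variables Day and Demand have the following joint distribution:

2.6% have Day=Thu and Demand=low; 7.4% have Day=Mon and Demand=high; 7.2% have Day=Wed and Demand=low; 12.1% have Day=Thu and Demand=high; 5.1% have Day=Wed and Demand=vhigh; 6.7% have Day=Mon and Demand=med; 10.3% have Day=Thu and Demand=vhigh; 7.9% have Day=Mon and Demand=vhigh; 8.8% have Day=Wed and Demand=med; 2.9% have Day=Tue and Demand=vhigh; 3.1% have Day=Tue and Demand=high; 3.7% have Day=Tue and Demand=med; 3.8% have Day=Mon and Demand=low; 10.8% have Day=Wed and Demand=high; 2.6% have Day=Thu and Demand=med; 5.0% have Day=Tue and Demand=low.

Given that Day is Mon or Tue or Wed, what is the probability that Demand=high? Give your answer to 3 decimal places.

P(Day=Mon) = 0.038 + 0.067 + 0.074 + 0.079 = 0.258.
P(Day=Tue) = 0.050 + 0.037 + 0.031 + 0.029 = 0.147.
P(Day=Wed) = 0.072 + 0.088 + 0.108 + 0.051 = 0.319.
P(Day ∈ {Mon, Tue, Wed}) = 0.258 + 0.147 + 0.319 = 0.724; P(Demand=high, Day ∈ {Mon, Tue, Wed}) = 0.074 + 0.031 + 0.108 = 0.213.
P(Demand=high | Day ∈ {Mon, Tue, Wed}) = 0.213/0.724 = 0.294.

0.294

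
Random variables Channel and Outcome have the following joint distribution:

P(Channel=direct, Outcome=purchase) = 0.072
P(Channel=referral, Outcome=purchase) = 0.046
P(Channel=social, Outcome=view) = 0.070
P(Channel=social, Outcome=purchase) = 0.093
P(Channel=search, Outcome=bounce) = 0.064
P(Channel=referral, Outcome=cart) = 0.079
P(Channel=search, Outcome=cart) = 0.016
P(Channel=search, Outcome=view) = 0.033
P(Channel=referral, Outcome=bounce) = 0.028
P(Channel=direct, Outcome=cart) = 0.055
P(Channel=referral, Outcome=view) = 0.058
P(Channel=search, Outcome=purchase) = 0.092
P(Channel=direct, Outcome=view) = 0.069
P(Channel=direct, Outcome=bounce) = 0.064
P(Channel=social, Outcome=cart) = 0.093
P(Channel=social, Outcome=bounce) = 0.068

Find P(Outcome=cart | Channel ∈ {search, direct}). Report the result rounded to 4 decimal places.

0.1527

P(Channel=search) = 0.064 + 0.033 + 0.016 + 0.092 = 0.205.
P(Channel=direct) = 0.064 + 0.069 + 0.055 + 0.072 = 0.260.
P(Channel ∈ {search, direct}) = 0.205 + 0.260 = 0.465; P(Outcome=cart, Channel ∈ {search, direct}) = 0.016 + 0.055 = 0.071.
P(Outcome=cart | Channel ∈ {search, direct}) = 0.071/0.465 = 0.1527.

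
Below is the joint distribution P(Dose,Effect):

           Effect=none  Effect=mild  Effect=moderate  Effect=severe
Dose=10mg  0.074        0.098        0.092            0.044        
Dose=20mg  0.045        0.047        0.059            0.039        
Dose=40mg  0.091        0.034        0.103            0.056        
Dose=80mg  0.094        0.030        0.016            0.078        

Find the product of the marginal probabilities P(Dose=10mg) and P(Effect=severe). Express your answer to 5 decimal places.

0.06684

P(Dose=10mg) = 0.074 + 0.098 + 0.092 + 0.044 = 0.308.
P(Effect=severe) = 0.044 + 0.039 + 0.056 + 0.078 = 0.217.
Product: 0.308 × 0.217 = 0.06684.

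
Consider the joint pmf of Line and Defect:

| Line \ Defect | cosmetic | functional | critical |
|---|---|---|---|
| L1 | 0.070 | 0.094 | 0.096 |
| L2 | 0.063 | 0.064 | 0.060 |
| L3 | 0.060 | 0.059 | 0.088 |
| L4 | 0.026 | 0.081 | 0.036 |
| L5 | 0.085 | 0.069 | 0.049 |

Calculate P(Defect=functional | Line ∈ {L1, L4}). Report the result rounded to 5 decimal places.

P(Line=L1) = 0.070 + 0.094 + 0.096 = 0.260.
P(Line=L4) = 0.026 + 0.081 + 0.036 = 0.143.
P(Line ∈ {L1, L4}) = 0.260 + 0.143 = 0.403; P(Defect=functional, Line ∈ {L1, L4}) = 0.094 + 0.081 = 0.175.
P(Defect=functional | Line ∈ {L1, L4}) = 0.175/0.403 = 0.43424.

0.43424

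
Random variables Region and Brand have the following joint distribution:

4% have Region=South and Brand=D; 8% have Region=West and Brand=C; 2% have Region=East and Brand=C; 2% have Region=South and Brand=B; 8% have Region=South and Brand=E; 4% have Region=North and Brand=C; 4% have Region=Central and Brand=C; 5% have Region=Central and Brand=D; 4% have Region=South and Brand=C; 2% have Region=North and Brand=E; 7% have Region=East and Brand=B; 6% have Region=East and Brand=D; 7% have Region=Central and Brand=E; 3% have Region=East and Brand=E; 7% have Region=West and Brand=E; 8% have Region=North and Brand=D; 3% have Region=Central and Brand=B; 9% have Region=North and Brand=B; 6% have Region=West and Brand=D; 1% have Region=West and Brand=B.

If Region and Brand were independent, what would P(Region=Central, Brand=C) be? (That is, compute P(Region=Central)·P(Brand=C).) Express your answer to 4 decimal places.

0.0418

P(Region=Central) = 0.03 + 0.04 + 0.05 + 0.07 = 0.19.
P(Brand=C) = 0.04 + 0.04 + 0.02 + 0.08 + 0.04 = 0.22.
Product: 0.19 × 0.22 = 0.0418.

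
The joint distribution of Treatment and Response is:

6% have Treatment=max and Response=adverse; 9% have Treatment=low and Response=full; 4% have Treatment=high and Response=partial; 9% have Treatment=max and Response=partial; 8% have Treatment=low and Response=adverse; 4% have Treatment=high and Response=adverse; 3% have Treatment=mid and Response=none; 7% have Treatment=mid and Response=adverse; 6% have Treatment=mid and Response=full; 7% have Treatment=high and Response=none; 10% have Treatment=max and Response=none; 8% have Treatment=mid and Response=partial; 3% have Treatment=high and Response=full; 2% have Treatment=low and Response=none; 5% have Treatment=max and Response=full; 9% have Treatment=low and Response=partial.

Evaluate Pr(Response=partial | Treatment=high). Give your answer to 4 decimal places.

0.2222

P(Treatment=high) = 0.07 + 0.04 + 0.03 + 0.04 = 0.18.
P(Response=partial | Treatment=high) = 0.04/0.18 = 0.2222.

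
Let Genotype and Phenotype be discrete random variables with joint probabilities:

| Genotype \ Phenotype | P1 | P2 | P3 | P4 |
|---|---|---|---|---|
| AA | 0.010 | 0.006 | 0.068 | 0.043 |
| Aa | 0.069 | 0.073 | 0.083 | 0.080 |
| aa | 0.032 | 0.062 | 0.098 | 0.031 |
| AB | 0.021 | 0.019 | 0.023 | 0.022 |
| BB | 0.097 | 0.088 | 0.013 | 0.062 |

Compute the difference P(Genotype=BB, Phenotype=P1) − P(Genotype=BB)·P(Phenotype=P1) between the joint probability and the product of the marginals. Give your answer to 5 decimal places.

P(Genotype=BB) = 0.097 + 0.088 + 0.013 + 0.062 = 0.260.
P(Phenotype=P1) = 0.010 + 0.069 + 0.032 + 0.021 + 0.097 = 0.229.
P(Genotype=BB, Phenotype=P1) − P(Genotype=BB)P(Phenotype=P1) = 0.097 − 0.260×0.229 = 0.03746.

0.03746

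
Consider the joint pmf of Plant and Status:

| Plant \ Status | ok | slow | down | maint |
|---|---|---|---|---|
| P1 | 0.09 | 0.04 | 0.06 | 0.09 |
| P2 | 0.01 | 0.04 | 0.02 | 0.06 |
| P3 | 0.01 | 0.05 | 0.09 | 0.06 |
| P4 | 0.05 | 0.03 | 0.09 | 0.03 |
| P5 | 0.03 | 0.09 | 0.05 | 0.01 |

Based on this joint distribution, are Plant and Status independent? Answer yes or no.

P(Plant=P5) = 0.18 and P(Status=slow) = 0.25, so their product is 0.0450, but P(Plant=P5, Status=slow) = 0.09. Since these differ, Plant and Status are not independent.

no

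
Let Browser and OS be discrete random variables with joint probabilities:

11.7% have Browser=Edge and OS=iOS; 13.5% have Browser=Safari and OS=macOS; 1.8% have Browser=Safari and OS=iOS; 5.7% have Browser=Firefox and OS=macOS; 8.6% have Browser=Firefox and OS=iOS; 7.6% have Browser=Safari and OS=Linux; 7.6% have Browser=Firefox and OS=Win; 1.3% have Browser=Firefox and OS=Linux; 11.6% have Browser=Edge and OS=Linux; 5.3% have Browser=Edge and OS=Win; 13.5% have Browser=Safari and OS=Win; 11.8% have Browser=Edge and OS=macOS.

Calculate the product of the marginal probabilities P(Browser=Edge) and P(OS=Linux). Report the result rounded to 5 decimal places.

0.08282

P(Browser=Edge) = 0.053 + 0.118 + 0.116 + 0.117 = 0.404.
P(OS=Linux) = 0.013 + 0.076 + 0.116 = 0.205.
Product: 0.404 × 0.205 = 0.08282.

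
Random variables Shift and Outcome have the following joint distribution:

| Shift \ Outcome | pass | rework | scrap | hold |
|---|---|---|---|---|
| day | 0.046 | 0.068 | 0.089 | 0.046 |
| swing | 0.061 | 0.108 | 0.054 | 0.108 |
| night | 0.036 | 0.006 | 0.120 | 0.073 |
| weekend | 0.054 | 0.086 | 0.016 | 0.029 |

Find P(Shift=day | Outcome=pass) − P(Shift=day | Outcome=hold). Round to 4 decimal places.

P(Outcome=pass) = 0.046 + 0.061 + 0.036 + 0.054 = 0.197; P(Shift=day | Outcome=pass) = 0.046/0.197 = 0.23350.
P(Outcome=hold) = 0.046 + 0.108 + 0.073 + 0.029 = 0.256; P(Shift=day | Outcome=hold) = 0.046/0.256 = 0.17969.
Difference = 0.0538.

0.0538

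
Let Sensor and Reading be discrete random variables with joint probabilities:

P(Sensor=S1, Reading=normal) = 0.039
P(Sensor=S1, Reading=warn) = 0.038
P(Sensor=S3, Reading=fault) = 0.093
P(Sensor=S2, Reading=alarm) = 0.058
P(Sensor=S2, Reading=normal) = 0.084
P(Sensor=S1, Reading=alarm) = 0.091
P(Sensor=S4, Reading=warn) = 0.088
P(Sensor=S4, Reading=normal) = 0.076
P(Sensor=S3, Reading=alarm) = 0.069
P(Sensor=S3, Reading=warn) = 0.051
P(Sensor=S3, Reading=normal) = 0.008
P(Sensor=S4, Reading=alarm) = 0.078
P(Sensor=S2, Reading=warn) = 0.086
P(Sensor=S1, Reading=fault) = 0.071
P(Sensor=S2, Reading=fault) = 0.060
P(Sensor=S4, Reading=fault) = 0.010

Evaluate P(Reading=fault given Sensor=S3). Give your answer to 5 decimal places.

P(Sensor=S3) = 0.008 + 0.051 + 0.069 + 0.093 = 0.221.
P(Reading=fault | Sensor=S3) = 0.093/0.221 = 0.42081.

0.42081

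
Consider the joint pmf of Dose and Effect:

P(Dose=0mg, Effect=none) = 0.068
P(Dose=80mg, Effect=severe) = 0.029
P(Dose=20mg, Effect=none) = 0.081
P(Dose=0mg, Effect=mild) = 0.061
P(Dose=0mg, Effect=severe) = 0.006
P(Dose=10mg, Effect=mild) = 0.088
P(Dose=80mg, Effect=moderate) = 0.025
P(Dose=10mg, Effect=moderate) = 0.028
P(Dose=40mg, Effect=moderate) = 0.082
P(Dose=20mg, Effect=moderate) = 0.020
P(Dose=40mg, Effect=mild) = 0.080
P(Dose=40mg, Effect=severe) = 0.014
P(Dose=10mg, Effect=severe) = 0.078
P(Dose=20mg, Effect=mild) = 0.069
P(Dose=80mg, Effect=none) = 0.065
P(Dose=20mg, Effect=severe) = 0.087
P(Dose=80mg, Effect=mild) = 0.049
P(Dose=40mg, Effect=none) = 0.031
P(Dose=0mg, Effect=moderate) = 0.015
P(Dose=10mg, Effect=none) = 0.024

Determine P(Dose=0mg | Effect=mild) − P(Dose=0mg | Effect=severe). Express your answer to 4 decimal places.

0.1478

P(Effect=mild) = 0.061 + 0.088 + 0.069 + 0.080 + 0.049 = 0.347; P(Dose=0mg | Effect=mild) = 0.061/0.347 = 0.17579.
P(Effect=severe) = 0.006 + 0.078 + 0.087 + 0.014 + 0.029 = 0.214; P(Dose=0mg | Effect=severe) = 0.006/0.214 = 0.02804.
Difference = 0.1478.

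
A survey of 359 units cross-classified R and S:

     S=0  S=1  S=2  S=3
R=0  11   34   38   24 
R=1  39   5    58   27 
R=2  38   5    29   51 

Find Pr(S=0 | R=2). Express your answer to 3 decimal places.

Total with R=2: 38 + 5 + 29 + 51 = 123.
P(S=0 | R=2) = 38/123 = 0.309.

0.309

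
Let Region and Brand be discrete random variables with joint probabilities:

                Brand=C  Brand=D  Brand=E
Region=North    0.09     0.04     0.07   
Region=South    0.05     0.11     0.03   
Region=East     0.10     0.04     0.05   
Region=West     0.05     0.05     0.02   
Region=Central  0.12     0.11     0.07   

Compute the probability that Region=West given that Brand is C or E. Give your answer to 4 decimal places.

0.1077

P(Brand=C) = 0.09 + 0.05 + 0.10 + 0.05 + 0.12 = 0.41.
P(Brand=E) = 0.07 + 0.03 + 0.05 + 0.02 + 0.07 = 0.24.
P(Brand ∈ {C, E}) = 0.41 + 0.24 = 0.65; P(Region=West, Brand ∈ {C, E}) = 0.05 + 0.02 = 0.07.
P(Region=West | Brand ∈ {C, E}) = 0.07/0.65 = 0.1077.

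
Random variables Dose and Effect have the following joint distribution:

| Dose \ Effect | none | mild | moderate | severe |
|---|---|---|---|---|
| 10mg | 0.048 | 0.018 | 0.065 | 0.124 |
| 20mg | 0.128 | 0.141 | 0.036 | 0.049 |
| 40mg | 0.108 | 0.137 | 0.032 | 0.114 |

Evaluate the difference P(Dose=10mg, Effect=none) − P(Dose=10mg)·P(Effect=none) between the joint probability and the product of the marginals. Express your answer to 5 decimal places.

-0.02442

P(Dose=10mg) = 0.048 + 0.018 + 0.065 + 0.124 = 0.255.
P(Effect=none) = 0.048 + 0.128 + 0.108 = 0.284.
P(Dose=10mg, Effect=none) − P(Dose=10mg)P(Effect=none) = 0.048 − 0.255×0.284 = -0.02442.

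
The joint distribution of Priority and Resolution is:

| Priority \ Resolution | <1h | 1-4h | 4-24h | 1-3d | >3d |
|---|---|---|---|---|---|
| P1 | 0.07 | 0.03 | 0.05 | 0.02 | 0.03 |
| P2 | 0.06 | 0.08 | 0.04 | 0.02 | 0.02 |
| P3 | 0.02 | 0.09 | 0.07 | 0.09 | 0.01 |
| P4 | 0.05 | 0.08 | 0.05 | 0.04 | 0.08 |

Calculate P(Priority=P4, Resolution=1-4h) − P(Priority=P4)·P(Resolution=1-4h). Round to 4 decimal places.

P(Priority=P4) = 0.05 + 0.08 + 0.05 + 0.04 + 0.08 = 0.30.
P(Resolution=1-4h) = 0.03 + 0.08 + 0.09 + 0.08 = 0.28.
P(Priority=P4, Resolution=1-4h) − P(Priority=P4)P(Resolution=1-4h) = 0.08 − 0.30×0.28 = -0.0040.

-0.0040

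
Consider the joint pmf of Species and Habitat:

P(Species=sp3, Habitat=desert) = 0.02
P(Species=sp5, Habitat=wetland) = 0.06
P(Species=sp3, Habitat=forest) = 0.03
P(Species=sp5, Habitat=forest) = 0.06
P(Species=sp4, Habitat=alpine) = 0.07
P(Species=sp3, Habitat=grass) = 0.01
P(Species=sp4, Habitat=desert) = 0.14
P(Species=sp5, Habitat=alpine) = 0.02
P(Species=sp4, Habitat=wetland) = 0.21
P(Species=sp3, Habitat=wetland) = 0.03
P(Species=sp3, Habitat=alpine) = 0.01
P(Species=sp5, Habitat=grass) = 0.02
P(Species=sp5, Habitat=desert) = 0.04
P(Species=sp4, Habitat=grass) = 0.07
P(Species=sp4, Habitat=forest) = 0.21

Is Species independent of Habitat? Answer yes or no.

Every cell satisfies P(Species,Habitat) = P(Species)·P(Habitat). For instance P(Species=sp5) = 0.20, P(Habitat=desert) = 0.20, and 0.20×0.20 = 0.04 matches the joint entry. So Species and Habitat are independent.

yes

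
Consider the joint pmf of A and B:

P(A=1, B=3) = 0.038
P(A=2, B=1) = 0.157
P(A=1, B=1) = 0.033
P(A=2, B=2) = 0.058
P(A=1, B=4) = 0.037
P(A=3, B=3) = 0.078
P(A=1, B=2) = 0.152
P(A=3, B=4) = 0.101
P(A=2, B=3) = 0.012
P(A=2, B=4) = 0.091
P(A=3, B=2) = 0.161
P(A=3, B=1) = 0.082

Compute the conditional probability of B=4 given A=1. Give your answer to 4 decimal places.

P(A=1) = 0.033 + 0.152 + 0.038 + 0.037 = 0.260.
P(B=4 | A=1) = 0.037/0.260 = 0.1423.

0.1423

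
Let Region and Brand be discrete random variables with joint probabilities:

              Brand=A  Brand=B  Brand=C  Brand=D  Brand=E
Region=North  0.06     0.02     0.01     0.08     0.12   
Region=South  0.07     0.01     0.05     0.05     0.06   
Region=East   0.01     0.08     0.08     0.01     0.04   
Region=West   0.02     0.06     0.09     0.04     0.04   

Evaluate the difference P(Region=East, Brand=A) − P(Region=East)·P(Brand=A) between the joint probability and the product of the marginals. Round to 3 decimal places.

P(Region=East) = 0.01 + 0.08 + 0.08 + 0.01 + 0.04 = 0.22.
P(Brand=A) = 0.06 + 0.07 + 0.01 + 0.02 = 0.16.
P(Region=East, Brand=A) − P(Region=East)P(Brand=A) = 0.01 − 0.22×0.16 = -0.025.

-0.025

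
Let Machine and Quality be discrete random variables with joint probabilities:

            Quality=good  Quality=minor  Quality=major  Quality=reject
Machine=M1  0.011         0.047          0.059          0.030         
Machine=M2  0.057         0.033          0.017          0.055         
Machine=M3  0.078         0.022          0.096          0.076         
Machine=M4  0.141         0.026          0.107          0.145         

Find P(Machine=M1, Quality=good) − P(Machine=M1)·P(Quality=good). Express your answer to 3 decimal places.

-0.031

P(Machine=M1) = 0.011 + 0.047 + 0.059 + 0.030 = 0.147.
P(Quality=good) = 0.011 + 0.057 + 0.078 + 0.141 = 0.287.
P(Machine=M1, Quality=good) − P(Machine=M1)P(Quality=good) = 0.011 − 0.147×0.287 = -0.031.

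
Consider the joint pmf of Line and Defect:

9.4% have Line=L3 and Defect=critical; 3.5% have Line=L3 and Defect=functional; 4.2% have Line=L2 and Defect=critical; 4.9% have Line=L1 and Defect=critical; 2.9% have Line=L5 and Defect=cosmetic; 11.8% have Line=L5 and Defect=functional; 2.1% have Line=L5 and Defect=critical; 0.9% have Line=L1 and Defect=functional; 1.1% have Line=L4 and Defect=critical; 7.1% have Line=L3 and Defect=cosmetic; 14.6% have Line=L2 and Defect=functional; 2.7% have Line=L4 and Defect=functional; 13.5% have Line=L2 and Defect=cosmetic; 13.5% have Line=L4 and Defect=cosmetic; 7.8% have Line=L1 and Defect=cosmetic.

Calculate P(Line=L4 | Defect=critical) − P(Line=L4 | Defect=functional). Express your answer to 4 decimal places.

P(Defect=critical) = 0.049 + 0.042 + 0.094 + 0.011 + 0.021 = 0.217; P(Line=L4 | Defect=critical) = 0.011/0.217 = 0.05069.
P(Defect=functional) = 0.009 + 0.146 + 0.035 + 0.027 + 0.118 = 0.335; P(Line=L4 | Defect=functional) = 0.027/0.335 = 0.08060.
Difference = -0.0299.

-0.0299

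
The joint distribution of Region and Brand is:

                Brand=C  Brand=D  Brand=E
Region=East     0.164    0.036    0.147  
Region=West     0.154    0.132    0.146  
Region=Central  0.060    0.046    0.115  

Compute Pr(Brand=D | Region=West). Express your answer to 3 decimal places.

0.306

P(Region=West) = 0.154 + 0.132 + 0.146 = 0.432.
P(Brand=D | Region=West) = 0.132/0.432 = 0.306.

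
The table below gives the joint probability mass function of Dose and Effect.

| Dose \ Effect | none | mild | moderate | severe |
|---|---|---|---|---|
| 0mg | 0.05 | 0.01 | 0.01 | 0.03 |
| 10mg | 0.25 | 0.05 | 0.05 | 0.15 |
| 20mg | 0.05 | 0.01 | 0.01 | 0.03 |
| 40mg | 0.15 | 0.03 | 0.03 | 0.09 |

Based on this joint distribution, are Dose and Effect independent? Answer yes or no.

yes

Every cell satisfies P(Dose,Effect) = P(Dose)·P(Effect). For instance P(Dose=10mg) = 0.50, P(Effect=mild) = 0.10, and 0.50×0.10 = 0.05 matches the joint entry. So Dose and Effect are independent.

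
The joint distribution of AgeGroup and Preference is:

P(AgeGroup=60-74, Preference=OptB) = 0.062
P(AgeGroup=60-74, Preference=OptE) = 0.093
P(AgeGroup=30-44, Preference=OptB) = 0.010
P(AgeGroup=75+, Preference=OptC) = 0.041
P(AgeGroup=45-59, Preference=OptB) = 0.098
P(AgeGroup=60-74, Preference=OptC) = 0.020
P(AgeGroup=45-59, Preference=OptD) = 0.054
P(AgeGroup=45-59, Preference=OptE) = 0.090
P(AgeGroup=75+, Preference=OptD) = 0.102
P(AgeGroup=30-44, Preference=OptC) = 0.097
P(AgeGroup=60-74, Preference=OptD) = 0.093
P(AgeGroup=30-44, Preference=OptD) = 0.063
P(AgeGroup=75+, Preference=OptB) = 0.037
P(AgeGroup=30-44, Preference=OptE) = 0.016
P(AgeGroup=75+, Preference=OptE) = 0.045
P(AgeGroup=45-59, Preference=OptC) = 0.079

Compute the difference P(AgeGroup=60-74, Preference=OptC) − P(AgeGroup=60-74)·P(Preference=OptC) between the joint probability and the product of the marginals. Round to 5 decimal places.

P(AgeGroup=60-74) = 0.062 + 0.020 + 0.093 + 0.093 = 0.268.
P(Preference=OptC) = 0.097 + 0.079 + 0.020 + 0.041 = 0.237.
P(AgeGroup=60-74, Preference=OptC) − P(AgeGroup=60-74)P(Preference=OptC) = 0.020 − 0.268×0.237 = -0.04352.

-0.04352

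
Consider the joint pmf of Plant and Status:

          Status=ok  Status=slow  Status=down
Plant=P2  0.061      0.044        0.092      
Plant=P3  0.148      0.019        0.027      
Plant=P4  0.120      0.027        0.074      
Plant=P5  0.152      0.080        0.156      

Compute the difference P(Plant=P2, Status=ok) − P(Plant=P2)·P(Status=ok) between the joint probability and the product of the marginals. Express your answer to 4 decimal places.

P(Plant=P2) = 0.061 + 0.044 + 0.092 = 0.197.
P(Status=ok) = 0.061 + 0.148 + 0.120 + 0.152 = 0.481.
P(Plant=P2, Status=ok) − P(Plant=P2)P(Status=ok) = 0.061 − 0.197×0.481 = -0.0338.

-0.0338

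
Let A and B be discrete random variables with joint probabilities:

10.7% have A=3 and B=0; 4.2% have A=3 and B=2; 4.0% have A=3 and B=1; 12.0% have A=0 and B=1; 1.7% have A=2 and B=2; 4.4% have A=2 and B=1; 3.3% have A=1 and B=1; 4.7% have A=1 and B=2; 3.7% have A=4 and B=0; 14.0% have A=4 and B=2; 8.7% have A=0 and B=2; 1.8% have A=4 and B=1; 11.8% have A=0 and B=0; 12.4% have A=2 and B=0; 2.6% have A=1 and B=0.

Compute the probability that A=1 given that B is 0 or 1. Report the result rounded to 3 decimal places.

P(B=0) = 0.118 + 0.026 + 0.124 + 0.107 + 0.037 = 0.412.
P(B=1) = 0.120 + 0.033 + 0.044 + 0.040 + 0.018 = 0.255.
P(B ∈ {0, 1}) = 0.412 + 0.255 = 0.667; P(A=1, B ∈ {0, 1}) = 0.026 + 0.033 = 0.059.
P(A=1 | B ∈ {0, 1}) = 0.059/0.667 = 0.088.

0.088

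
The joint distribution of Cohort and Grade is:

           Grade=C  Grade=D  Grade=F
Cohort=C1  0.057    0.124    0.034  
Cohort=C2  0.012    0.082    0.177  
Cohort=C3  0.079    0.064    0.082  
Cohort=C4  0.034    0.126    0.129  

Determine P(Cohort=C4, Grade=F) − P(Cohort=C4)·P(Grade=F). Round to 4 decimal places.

P(Cohort=C4) = 0.034 + 0.126 + 0.129 = 0.289.
P(Grade=F) = 0.034 + 0.177 + 0.082 + 0.129 = 0.422.
P(Cohort=C4, Grade=F) − P(Cohort=C4)P(Grade=F) = 0.129 − 0.289×0.422 = 0.0070.

0.0070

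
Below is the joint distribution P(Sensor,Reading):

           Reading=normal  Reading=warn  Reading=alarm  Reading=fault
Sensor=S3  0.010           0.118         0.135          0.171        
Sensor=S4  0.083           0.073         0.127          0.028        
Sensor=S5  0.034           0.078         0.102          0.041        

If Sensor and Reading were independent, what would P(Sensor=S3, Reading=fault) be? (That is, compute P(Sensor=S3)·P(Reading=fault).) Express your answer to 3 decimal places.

0.104

P(Sensor=S3) = 0.010 + 0.118 + 0.135 + 0.171 = 0.434.
P(Reading=fault) = 0.171 + 0.028 + 0.041 = 0.240.
Product: 0.434 × 0.240 = 0.104.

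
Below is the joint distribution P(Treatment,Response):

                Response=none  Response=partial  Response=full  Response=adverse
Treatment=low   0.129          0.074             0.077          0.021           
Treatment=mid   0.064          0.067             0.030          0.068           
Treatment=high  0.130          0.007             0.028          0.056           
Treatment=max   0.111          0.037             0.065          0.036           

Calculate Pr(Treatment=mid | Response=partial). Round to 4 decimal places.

P(Response=partial) = 0.074 + 0.067 + 0.007 + 0.037 = 0.185.
P(Treatment=mid | Response=partial) = 0.067/0.185 = 0.3622.

0.3622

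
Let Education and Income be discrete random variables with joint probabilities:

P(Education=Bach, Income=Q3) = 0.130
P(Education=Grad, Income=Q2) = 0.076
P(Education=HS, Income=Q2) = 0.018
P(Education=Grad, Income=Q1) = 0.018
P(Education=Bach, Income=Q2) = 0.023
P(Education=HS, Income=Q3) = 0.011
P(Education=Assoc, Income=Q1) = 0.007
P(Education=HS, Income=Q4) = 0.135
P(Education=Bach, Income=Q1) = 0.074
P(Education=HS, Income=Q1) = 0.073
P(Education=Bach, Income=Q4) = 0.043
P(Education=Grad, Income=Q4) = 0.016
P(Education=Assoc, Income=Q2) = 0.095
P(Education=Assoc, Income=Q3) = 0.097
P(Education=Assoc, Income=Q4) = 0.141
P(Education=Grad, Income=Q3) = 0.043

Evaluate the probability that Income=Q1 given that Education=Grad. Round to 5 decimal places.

0.11765

P(Education=Grad) = 0.018 + 0.076 + 0.043 + 0.016 = 0.153.
P(Income=Q1 | Education=Grad) = 0.018/0.153 = 0.11765.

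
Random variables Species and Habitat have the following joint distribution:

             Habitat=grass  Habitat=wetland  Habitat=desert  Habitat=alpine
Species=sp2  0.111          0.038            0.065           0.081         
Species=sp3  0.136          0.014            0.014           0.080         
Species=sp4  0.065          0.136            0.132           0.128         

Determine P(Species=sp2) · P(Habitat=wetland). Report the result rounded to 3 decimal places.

P(Species=sp2) = 0.111 + 0.038 + 0.065 + 0.081 = 0.295.
P(Habitat=wetland) = 0.038 + 0.014 + 0.136 = 0.188.
Product: 0.295 × 0.188 = 0.055.

0.055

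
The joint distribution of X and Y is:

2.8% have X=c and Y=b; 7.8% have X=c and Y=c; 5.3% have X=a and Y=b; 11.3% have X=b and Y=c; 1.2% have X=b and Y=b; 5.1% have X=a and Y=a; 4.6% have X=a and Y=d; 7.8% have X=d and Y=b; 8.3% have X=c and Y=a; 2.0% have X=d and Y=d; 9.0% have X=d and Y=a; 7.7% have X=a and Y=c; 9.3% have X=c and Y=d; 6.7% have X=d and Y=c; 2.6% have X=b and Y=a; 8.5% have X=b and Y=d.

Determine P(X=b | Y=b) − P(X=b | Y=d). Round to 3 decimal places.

P(Y=b) = 0.053 + 0.012 + 0.028 + 0.078 = 0.171; P(X=b | Y=b) = 0.012/0.171 = 0.0702.
P(Y=d) = 0.046 + 0.085 + 0.093 + 0.020 = 0.244; P(X=b | Y=d) = 0.085/0.244 = 0.3484.
Difference = -0.278.

-0.278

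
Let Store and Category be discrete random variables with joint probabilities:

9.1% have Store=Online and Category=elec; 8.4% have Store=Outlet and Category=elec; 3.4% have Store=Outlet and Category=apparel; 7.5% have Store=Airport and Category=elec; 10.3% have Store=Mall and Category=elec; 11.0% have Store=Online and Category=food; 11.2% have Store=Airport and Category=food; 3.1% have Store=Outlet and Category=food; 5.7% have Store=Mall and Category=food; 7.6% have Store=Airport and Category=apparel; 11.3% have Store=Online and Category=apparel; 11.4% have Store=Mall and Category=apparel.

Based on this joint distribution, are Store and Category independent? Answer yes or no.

P(Store=Outlet) = 0.149 and P(Category=elec) = 0.353, so their product is 0.05260, but P(Store=Outlet, Category=elec) = 0.084. Since these differ, Store and Category are not independent.

no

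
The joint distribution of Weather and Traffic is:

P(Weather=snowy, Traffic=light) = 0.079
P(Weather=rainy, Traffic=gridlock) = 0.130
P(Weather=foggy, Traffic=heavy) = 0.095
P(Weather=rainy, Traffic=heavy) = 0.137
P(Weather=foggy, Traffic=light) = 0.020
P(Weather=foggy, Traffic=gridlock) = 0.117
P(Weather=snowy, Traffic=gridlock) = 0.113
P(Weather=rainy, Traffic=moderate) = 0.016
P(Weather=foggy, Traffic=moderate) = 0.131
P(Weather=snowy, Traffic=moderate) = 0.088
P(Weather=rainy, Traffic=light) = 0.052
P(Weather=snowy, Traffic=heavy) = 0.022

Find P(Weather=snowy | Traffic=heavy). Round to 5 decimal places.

P(Traffic=heavy) = 0.137 + 0.022 + 0.095 = 0.254.
P(Weather=snowy | Traffic=heavy) = 0.022/0.254 = 0.08661.

0.08661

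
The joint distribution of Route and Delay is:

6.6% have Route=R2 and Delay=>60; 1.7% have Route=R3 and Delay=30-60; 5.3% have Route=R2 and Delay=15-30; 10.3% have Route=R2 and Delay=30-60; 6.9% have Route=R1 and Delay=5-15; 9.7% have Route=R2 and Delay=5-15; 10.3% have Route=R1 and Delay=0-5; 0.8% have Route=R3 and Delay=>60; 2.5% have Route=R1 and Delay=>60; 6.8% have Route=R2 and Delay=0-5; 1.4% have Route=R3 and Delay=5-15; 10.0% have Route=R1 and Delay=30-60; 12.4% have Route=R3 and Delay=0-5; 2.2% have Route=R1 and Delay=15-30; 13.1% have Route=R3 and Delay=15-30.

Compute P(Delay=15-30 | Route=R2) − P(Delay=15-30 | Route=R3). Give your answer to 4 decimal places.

P(Route=R2) = 0.068 + 0.097 + 0.053 + 0.103 + 0.066 = 0.387; P(Delay=15-30 | Route=R2) = 0.053/0.387 = 0.13695.
P(Route=R3) = 0.124 + 0.014 + 0.131 + 0.017 + 0.008 = 0.294; P(Delay=15-30 | Route=R3) = 0.131/0.294 = 0.44558.
Difference = -0.3086.

-0.3086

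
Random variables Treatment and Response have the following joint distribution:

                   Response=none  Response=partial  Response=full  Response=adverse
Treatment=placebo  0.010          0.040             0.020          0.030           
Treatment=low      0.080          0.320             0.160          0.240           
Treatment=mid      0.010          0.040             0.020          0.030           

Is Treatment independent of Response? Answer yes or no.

yes

Every cell satisfies P(Treatment,Response) = P(Treatment)·P(Response). For instance P(Treatment=placebo) = 0.100, P(Response=full) = 0.200, and 0.100×0.200 = 0.020 matches the joint entry. So Treatment and Response are independent.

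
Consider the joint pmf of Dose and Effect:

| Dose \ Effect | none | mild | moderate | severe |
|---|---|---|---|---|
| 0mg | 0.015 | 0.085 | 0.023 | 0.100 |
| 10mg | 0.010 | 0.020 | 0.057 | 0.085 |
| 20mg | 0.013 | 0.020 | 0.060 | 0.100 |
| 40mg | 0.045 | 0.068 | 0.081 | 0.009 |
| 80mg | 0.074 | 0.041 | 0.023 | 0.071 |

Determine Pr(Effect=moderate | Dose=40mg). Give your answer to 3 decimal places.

0.399

P(Dose=40mg) = 0.045 + 0.068 + 0.081 + 0.009 = 0.203.
P(Effect=moderate | Dose=40mg) = 0.081/0.203 = 0.399.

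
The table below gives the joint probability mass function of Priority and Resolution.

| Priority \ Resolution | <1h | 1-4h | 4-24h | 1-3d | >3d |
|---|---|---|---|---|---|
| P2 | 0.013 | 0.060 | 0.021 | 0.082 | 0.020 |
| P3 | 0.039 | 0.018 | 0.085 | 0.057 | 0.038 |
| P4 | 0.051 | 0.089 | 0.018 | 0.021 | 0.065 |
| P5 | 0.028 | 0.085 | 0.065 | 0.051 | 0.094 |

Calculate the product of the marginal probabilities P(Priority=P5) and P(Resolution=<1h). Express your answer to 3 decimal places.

P(Priority=P5) = 0.028 + 0.085 + 0.065 + 0.051 + 0.094 = 0.323.
P(Resolution=<1h) = 0.013 + 0.039 + 0.051 + 0.028 = 0.131.
Product: 0.323 × 0.131 = 0.042.

0.042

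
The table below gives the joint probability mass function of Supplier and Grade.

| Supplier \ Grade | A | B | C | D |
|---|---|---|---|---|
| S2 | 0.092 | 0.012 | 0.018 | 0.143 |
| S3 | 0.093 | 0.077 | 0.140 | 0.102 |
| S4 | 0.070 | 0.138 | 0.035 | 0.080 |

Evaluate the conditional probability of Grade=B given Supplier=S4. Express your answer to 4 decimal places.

P(Supplier=S4) = 0.070 + 0.138 + 0.035 + 0.080 = 0.323.
P(Grade=B | Supplier=S4) = 0.138/0.323 = 0.4272.

0.4272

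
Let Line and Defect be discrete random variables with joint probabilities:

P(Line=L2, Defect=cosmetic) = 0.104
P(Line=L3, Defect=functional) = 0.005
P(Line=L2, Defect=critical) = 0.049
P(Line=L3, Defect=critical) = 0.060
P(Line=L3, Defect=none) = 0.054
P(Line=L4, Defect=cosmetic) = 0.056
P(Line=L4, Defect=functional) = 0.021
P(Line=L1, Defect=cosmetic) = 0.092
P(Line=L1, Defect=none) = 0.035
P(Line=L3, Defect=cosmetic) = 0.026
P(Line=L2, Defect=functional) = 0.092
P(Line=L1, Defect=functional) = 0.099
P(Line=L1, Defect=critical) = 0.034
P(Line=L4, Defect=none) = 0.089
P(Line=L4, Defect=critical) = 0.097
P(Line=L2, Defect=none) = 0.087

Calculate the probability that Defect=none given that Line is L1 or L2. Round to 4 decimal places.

P(Line=L1) = 0.035 + 0.092 + 0.099 + 0.034 = 0.260.
P(Line=L2) = 0.087 + 0.104 + 0.092 + 0.049 = 0.332.
P(Line ∈ {L1, L2}) = 0.260 + 0.332 = 0.592; P(Defect=none, Line ∈ {L1, L2}) = 0.035 + 0.087 = 0.122.
P(Defect=none | Line ∈ {L1, L2}) = 0.122/0.592 = 0.2061.

0.2061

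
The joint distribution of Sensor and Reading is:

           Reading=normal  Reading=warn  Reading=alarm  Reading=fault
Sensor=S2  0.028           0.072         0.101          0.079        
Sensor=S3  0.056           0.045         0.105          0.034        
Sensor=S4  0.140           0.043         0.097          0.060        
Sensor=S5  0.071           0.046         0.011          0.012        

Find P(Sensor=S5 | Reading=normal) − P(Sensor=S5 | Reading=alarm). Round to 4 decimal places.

P(Reading=normal) = 0.028 + 0.056 + 0.140 + 0.071 = 0.295; P(Sensor=S5 | Reading=normal) = 0.071/0.295 = 0.24068.
P(Reading=alarm) = 0.101 + 0.105 + 0.097 + 0.011 = 0.314; P(Sensor=S5 | Reading=alarm) = 0.011/0.314 = 0.03503.
Difference = 0.2056.

0.2056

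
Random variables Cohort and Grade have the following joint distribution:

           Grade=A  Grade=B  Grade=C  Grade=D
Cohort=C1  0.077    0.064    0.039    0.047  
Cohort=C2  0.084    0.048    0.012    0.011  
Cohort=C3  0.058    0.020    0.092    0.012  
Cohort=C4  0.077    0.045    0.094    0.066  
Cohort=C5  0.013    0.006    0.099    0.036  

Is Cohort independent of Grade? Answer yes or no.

P(Cohort=C5) = 0.154 and P(Grade=C) = 0.336, so their product is 0.05174, but P(Cohort=C5, Grade=C) = 0.099. Since these differ, Cohort and Grade are not independent.

no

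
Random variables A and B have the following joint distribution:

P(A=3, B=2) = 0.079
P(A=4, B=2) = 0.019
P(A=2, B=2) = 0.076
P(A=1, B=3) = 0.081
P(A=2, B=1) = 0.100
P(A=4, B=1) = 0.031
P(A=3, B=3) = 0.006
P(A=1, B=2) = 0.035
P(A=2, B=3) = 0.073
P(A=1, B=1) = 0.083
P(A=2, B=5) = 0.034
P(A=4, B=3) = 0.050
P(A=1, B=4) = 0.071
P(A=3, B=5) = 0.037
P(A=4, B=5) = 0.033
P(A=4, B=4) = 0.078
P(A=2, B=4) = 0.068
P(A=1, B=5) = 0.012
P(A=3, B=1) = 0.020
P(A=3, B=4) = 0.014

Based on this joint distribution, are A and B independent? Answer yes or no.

no

P(A=3) = 0.156 and P(B=2) = 0.209, so their product is 0.03260, but P(A=3, B=2) = 0.079. Since these differ, A and B are not independent.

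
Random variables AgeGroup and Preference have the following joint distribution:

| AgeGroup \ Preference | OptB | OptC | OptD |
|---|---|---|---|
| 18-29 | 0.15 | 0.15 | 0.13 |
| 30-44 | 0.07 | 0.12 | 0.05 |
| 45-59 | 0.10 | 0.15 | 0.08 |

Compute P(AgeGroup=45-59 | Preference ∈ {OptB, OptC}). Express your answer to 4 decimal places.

P(Preference=OptB) = 0.15 + 0.07 + 0.10 = 0.32.
P(Preference=OptC) = 0.15 + 0.12 + 0.15 = 0.42.
P(Preference ∈ {OptB, OptC}) = 0.32 + 0.42 = 0.74; P(AgeGroup=45-59, Preference ∈ {OptB, OptC}) = 0.10 + 0.15 = 0.25.
P(AgeGroup=45-59 | Preference ∈ {OptB, OptC}) = 0.25/0.74 = 0.3378.

0.3378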